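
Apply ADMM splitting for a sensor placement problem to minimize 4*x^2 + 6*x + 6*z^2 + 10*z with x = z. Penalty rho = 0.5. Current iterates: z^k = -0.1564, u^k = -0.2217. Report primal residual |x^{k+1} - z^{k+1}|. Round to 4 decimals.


ADMM iteration with rho = 0.5, z^k = -0.1564, u^k = -0.2217
Step 1: x-update.
Minimize 4*x^2 + 6*x + (0.5/2)*(x + 0.1564 - 0.2217)^2
FOC: (2*4 + 0.5)*x = -6 + 0.5*(-0.1564 + 0.2217)
x^{k+1} = -0.702
Step 2: z-update.
Minimize 6*z^2 + 10*z + (0.5/2)*(-0.702 - z - 0.2217)^2
FOC: (2*6 + 0.5)*z = -10 + 0.5*(-0.702 - 0.2217)
z^{k+1} = -0.8369
Step 3: u-update.
u^{k+1} = -0.2217 - 0.702 + 0.8369 = -0.0868
Step 4: Primal residual = |-0.702 + 0.8369| = 0.1349


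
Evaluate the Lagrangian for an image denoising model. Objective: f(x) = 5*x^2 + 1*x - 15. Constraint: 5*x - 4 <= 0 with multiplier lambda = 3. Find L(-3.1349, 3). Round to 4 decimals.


Step 1: Evaluate f(x).
f(-3.1349) = 5*(-3.1349)^2 + 1*(-3.1349) - 15 = 31.0031
Step 2: Evaluate g(x).
g(-3.1349) = 5*-3.1349 - 4 = -19.6745
Step 3: Compute Lagrangian.
L = 31.0031 + 3*-19.6745 = -28.0204


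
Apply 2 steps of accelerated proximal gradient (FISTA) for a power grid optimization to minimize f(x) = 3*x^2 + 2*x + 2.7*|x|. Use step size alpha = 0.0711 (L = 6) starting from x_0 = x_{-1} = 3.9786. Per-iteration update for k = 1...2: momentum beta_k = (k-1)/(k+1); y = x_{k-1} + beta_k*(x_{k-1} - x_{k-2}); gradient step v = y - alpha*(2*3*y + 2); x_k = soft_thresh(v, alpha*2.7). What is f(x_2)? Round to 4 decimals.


FISTA on f(x) = 3*x^2 + 2*x + 2.7*|x|
L = 6, alpha = 0.0711
Iteration 1: beta = 0.0, y = 3.9786 + 0.0*(3.9786 - 3.9786) = 3.9786
  grad(y) = 25.8716, v = y - alpha*grad = 2.1391
  prox(v) = soft_thresh(2.1391, 0.192) = 1.9472
Iteration 2: beta = 0.3333, y = 1.9472 + 0.3333*(1.9472 - 3.9786) = 1.27
  grad(y) = 9.6201, v = y - alpha*grad = 0.586
  prox(v) = soft_thresh(0.586, 0.192) = 0.3941
f(x_2) = 3*0.3941^2 + 2*0.3941 + 2.7*|0.3941| = 2.3179


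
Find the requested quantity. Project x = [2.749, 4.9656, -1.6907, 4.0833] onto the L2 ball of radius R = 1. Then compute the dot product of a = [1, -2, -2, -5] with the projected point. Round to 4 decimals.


Step 1: Compute ||x|| (intermediates to 6 decimals).
||x|| = sqrt(2.749^2 + 4.9656^2 + (-1.6907)^2 + 4.0833^2) = 7.193469
Step 2: Project.
Since ||x|| > R, scale = R/||x|| = 1/7.193469 = 0.139015, proj(x) = scale * x
proj(x) = [0.382152, 0.690293, -0.235033, 0.56764]
Step 3: Dot product.
a^T * proj(x) = 1*0.382152 - 2*0.690293 - 2*(-0.235033) - 5*0.56764 = -3.3666


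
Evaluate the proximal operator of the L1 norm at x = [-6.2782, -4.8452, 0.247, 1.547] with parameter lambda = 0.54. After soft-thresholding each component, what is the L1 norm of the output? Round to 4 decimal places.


Soft-thresholding with lambda = 0.54:
prox(-6.2782) = sign(-6.2782)*max(|-6.2782| - 0.54, 0) = -5.7382
prox(-4.8452) = sign(-4.8452)*max(|-4.8452| - 0.54, 0) = -4.3052
prox(0.247) = sign(0.247)*max(|0.247| - 0.54, 0) = 0.0
prox(1.547) = sign(1.547)*max(|1.547| - 0.54, 0) = 1.007
prox(x) = [-5.7382, -4.3052, 0.0, 1.007]
||prox(x)||_1 = 5.7382 + 4.3052 + 0.0 + 1.007 = 11.0504


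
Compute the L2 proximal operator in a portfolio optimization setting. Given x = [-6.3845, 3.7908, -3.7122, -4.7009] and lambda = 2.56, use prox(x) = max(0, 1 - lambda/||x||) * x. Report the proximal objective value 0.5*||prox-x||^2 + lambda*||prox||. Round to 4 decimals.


Step 1: Compute ||x||.
||x|| = 9.54
Step 2: Compute scaling factor.
scale = max(0, 1 - 2.56/9.54) = 0.7317
Step 3: prox(x) = [-4.6713, 2.7736, -2.7161, -3.4394]
||prox(x)|| = 6.98
Step 4: Proximal objective.
0.5*||prox-x||^2 = 3.2768
lambda*||prox|| = 17.8688
Total = 21.1455


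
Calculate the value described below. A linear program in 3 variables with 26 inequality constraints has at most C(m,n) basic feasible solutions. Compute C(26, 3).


Each vertex corresponds to some choice of n active constraints out of m, so the number of vertices is at most C(m, n) = m! / (n!(m-n)!).
m = 26, n = 3
Numerator: 26 * 25 * 24
Denominator: 3! = 6
C(26, 3) = 2600


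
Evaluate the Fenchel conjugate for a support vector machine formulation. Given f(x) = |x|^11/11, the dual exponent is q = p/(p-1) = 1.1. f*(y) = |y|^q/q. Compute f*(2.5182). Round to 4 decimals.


The conjugate exponent q satisfies 1/p + 1/q = 1.
p = 11, so q = 11/(11 - 1) = 1.1
|y|^q = 2.5182^1.1 = 2.7618
f*(2.5182) = 2.7618 / 1.1 = 2.5108


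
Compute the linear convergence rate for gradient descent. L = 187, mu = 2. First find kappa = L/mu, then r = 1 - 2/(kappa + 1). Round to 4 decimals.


Step 1: Compute the condition number.
kappa = L/mu = 187/2 = 93.5
Step 2: Compute the convergence rate.
r = 1 - 2/(kappa + 1) = 1 - 2*mu/(L + mu) = (L - mu)/(L + mu) = 185/189 = 0.9788


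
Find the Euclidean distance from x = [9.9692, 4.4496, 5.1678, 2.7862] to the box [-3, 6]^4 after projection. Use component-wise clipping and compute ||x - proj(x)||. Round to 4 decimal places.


Project each component onto [-3, 6].
clip(9.9692) = 6.0, clip(4.4496) = 4.4496, clip(5.1678) = 5.1678, clip(2.7862) = 2.7862
Projection = [6.0, 4.4496, 5.1678, 2.7862]
Squared diffs: [15.7545, 0.0, 0.0, 0.0]
Distance = sqrt(15.7545) = 3.9692


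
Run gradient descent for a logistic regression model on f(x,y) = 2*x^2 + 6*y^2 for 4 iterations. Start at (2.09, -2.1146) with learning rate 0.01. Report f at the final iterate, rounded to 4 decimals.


Gradient descent on f(x,y) = 2*x^2 + 6*y^2.
Starting point: (2.09, -2.1146), alpha = 0.01
Step 1: grad_x = 2*2*2.09 = 8.36, grad_y = 2*6*-2.1146 = -25.3752
  x_1 = 2.09 - 0.01*8.36 = 2.0064
  y_1 = -2.1146 - 0.01*-25.3752 = -1.8608
Step 2: grad_x = 2*2*2.0064 = 8.0256, grad_y = 2*6*-1.8608 = -22.3302
  x_2 = 2.0064 - 0.01*8.0256 = 1.9261
  y_2 = -1.8608 - 0.01*-22.3302 = -1.6375
Step 3: grad_x = 2*2*1.9261 = 7.7046, grad_y = 2*6*-1.6375 = -19.6506
  x_3 = 1.9261 - 0.01*7.7046 = 1.8491
  y_3 = -1.6375 - 0.01*-19.6506 = -1.441
Step 4: grad_x = 2*2*1.8491 = 7.3964, grad_y = 2*6*-1.441 = -17.2925
  x_4 = 1.8491 - 0.01*7.3964 = 1.7751
  y_4 = -1.441 - 0.01*-17.2925 = -1.2681
f(1.7751, -1.2681) = 2*1.7751^2 + 6*(-1.2681)^2 = 15.9509


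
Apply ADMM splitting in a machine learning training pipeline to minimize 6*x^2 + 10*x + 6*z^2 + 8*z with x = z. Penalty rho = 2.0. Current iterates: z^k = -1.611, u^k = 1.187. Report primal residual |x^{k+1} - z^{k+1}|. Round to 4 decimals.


ADMM iteration with rho = 2.0, z^k = -1.611, u^k = 1.187
Step 1: x-update.
Minimize 6*x^2 + 10*x + (2.0/2)*(x + 1.611 + 1.187)^2
FOC: (2*6 + 2.0)*x = -10 + 2.0*(-1.611 - 1.187)
x^{k+1} = -1.114
Step 2: z-update.
Minimize 6*z^2 + 8*z + (2.0/2)*(-1.114 - z + 1.187)^2
FOC: (2*6 + 2.0)*z = -8 + 2.0*(-1.114 + 1.187)
z^{k+1} = -0.561
Step 3: u-update.
u^{k+1} = 1.187 - 1.114 + 0.561 = 0.634
Step 4: Primal residual = |-1.114 + 0.561| = 0.553


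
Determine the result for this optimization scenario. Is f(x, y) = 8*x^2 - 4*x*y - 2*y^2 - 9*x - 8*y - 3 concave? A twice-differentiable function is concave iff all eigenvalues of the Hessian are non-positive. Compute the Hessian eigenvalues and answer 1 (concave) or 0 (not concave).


The Hessian of f(x,y) = 8*x^2 - 4*x*y - 2*y^2 - 9*x - 8*y - 3 is:
H = [[16, -4], [-4, -4]]
Trace = 16 - 4 = 12
Determinant = 16*-4 - (-4)^2 = -80
Discriminant = (12)^2 - 4*-80 = 464.0
Eigenvalues: lambda_1 = -4.7703, lambda_2 = 16.7703
The function is not concave.

0


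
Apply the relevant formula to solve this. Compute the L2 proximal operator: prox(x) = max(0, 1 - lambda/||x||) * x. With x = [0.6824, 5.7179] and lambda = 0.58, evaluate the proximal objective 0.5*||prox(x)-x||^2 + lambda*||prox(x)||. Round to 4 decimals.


Step 1: Compute ||x||.
||x|| = 5.7585
Step 2: Compute scaling factor.
scale = max(0, 1 - 0.58/5.7585) = 0.8993
Step 3: prox(x) = [0.6137, 5.142]
||prox(x)|| = 5.1785
Step 4: Proximal objective.
0.5*||prox-x||^2 = 0.1682
lambda*||prox|| = 3.0035
Total = 3.1717


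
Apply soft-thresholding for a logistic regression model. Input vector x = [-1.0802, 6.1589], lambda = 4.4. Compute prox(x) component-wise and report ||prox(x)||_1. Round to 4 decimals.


Soft-thresholding with lambda = 4.4:
prox(-1.0802) = sign(-1.0802)*max(|-1.0802| - 4.4, 0) = 0.0
prox(6.1589) = sign(6.1589)*max(|6.1589| - 4.4, 0) = 1.7589
prox(x) = [0.0, 1.7589]
||prox(x)||_1 = 0.0 + 1.7589 = 1.7589


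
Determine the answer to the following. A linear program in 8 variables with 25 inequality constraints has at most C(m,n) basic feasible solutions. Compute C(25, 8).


Each vertex corresponds to some choice of n active constraints out of m, so the number of vertices is at most C(m, n) = m! / (n!(m-n)!).
m = 25, n = 8
Numerator: 25 * 24 * 23 * 22 * 21 * 20 * 19 * 18
Denominator: 8! = 40320
C(25, 8) = 1081575


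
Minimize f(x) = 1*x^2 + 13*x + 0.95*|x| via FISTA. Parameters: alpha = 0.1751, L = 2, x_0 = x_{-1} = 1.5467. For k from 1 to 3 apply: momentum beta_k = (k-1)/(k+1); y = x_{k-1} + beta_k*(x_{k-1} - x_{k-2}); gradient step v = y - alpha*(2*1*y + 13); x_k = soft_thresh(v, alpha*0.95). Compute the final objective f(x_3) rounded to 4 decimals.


FISTA on f(x) = 1*x^2 + 13*x + 0.95*|x|
L = 2, alpha = 0.1751
Iteration 1: beta = 0.0, y = 1.5467 + 0.0*(1.5467 - 1.5467) = 1.5467
  grad(y) = 16.0934, v = y - alpha*grad = -1.2713
  prox(v) = soft_thresh(-1.2713, 0.1663) = -1.1049
Iteration 2: beta = 0.3333, y = -1.1049 + 0.3333*(-1.1049 - 1.5467) = -1.9888
  grad(y) = 9.0224, v = y - alpha*grad = -3.5686
  prox(v) = soft_thresh(-3.5686, 0.1663) = -3.4023
Iteration 3: beta = 0.5, y = -3.4023 + 0.5*(-3.4023 + 1.1049) = -4.5509
  grad(y) = 3.8981, v = y - alpha*grad = -5.2335
  prox(v) = soft_thresh(-5.2335, 0.1663) = -5.0672
f(x_3) = 1*(-5.0672)^2 + 13*(-5.0672) + 0.95*|-5.0672| = -35.3832


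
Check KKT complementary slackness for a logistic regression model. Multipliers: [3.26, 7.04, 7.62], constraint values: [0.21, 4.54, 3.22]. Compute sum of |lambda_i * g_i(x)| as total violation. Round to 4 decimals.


KKT complementary slackness check:
lambda_1 * g_1 = 3.26 * 0.21 = 0.6846
lambda_2 * g_2 = 7.04 * 4.54 = 31.9616
lambda_3 * g_3 = 7.62 * 3.22 = 24.5364
Total violation = 0.6846 + 31.9616 + 24.5364 = 57.1826


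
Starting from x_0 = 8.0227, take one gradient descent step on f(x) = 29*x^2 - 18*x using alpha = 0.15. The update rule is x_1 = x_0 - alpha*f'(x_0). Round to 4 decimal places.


We compute the gradient at x_0 and apply the update.
f'(x) = 58*x - 18
f'(8.0227) = 58*8.0227 - 18 = 447.3166
x_1 = 8.0227 - 0.15*447.3166 = -59.0748


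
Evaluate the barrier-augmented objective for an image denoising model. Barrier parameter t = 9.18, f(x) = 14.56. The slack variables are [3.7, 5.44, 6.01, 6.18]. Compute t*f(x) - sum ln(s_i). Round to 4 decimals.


Step 1: Compute log-barrier.
ln values: [1.3083, 1.6938, 1.7934, 1.8213]
phi = -(1.3083 + 1.6938 + 1.7934 + 1.8213) = -6.6169
Step 2: Compute augmented objective.
t*f(x) = 9.18*14.56 = 133.6608
Total = 133.6608 - 6.6169 = 127.0439


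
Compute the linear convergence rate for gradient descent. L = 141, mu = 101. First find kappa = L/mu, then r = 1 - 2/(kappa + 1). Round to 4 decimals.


Step 1: Compute the condition number.
kappa = L/mu = 141/101 = 1.396
Step 2: Compute the convergence rate.
r = 1 - 2/(kappa + 1) = 1 - 2*mu/(L + mu) = (L - mu)/(L + mu) = 40/242 = 0.1653


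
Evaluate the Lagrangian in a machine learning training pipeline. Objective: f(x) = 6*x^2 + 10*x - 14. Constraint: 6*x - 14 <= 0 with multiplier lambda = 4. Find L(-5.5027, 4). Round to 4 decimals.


Step 1: Evaluate f(x).
f(-5.5027) = 6*(-5.5027)^2 + 10*(-5.5027) - 14 = 112.6512
Step 2: Evaluate g(x).
g(-5.5027) = 6*-5.5027 - 14 = -47.0162
Step 3: Compute Lagrangian.
L = 112.6512 + 4*-47.0162 = -75.4136


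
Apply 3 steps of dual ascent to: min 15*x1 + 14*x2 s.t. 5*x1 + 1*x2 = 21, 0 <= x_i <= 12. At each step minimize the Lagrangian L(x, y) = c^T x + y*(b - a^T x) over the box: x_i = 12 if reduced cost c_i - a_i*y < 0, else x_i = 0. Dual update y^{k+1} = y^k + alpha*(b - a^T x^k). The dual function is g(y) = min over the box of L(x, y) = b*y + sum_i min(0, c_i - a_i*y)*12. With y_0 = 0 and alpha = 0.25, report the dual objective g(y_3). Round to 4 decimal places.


Dual ascent for LP: min 15*x1 + 14*x2, 5*x1 + 1*x2 = 21, 0 <= x_i <= 12
Step 1: y^k = 0.0, reduced costs: (15.0, 14.0)
  x^k = (0.0, 0.0), subgradient = b - a^T x = 21.0
  y^{k+1} = 0.0 + 0.25*21.0 = 5.25
Step 2: y^k = 5.25, reduced costs: (-11.25, 8.75)
  x^k = (12.0, 0.0), subgradient = b - a^T x = -39.0
  y^{k+1} = 5.25 + 0.25*-39.0 = -4.5
Step 3: y^k = -4.5, reduced costs: (37.5, 18.5)
  x^k = (0.0, 0.0), subgradient = b - a^T x = 21.0
  y^{k+1} = -4.5 + 0.25*21.0 = 0.75
Dual objective at y_3 = 0.75: reduced costs (11.25, 13.25), box minimizer x = (0.0, 0.0)
g(y_3) = b*y + (c1 - a1*y)*x1 + (c2 - a2*y)*x2 = 21*0.75 + 11.25*0.0 + 13.25*0.0 = 15.75 + 0.0 + 0.0 = 15.75


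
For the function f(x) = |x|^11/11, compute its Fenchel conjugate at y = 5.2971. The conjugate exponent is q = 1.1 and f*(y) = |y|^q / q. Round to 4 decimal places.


The conjugate exponent q satisfies 1/p + 1/q = 1.
p = 11, so q = 11/(11 - 1) = 1.1
|y|^q = 5.2971^1.1 = 6.2581
f*(5.2971) = 6.2581 / 1.1 = 5.6892


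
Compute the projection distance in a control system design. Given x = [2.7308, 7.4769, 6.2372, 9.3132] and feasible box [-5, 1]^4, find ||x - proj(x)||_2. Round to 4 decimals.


Project each component onto [-5, 1].
clip(2.7308) = 1.0, clip(7.4769) = 1.0, clip(6.2372) = 1.0, clip(9.3132) = 1.0
Projection = [1.0, 1.0, 1.0, 1.0]
Squared diffs: [2.9957, 41.9502, 27.4283, 69.1093]
Distance = sqrt(141.4835) = 11.8947


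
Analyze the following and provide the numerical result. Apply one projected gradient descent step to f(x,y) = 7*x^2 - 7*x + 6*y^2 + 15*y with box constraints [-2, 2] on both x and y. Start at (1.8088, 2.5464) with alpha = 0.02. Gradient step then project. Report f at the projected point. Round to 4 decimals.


Step 1: Compute gradient at (1.8088, 2.5464).
grad_x = 2*7*1.8088 - 7 = 18.3232
grad_y = 2*6*2.5464 + 15 = 45.5568
Step 2: Gradient step.
x_raw = 1.8088 - 0.02*18.3232 = 1.4423
y_raw = 2.5464 - 0.02*45.5568 = 1.6353
Step 3: Project onto [-2, 2].
x_proj = clip(1.4423) = 1.4423
y_proj = clip(1.6353) = 1.6353
Step 4: Evaluate f.
f(1.4423, 1.6353) = 45.0395


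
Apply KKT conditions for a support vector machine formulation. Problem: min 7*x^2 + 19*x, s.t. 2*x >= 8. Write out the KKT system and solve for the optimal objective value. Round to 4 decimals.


Step 1: Try lambda = 0 (constraint inactive).
x_unc = -19/(2*7) = -1.3571
Check: 2*-1.3571 = -2.7142 < 8 -- violated!
Step 2: Constraint must be active: 2*x = 8
x* = 8/2 = 4.0
lambda = (2*7*4.0 + 19)/2 = 37.5
Step 3: Compute optimal value.
f(x*) = 7*4.0^2 + 19*4.0 = 188.0


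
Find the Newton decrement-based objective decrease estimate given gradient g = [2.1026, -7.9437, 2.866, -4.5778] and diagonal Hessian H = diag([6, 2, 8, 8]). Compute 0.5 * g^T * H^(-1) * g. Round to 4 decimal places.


Step 1: H is diagonal, so H^(-1) * g = [0.3504, -3.9719, 0.3583, -0.5722].
Step 2: g^T H^(-1) g = sum_i g_i^2 / H_ii
  = (2.1026)^2/6 + (-7.9437)^2/2 + (2.866)^2/8 + (-4.5778)^2/8
  = 0.7368 + 31.5512 + 1.0267 + 2.6195 = 35.9343
Step 3: Objective decrease = 0.5 * g^T H^(-1) g = 17.9671


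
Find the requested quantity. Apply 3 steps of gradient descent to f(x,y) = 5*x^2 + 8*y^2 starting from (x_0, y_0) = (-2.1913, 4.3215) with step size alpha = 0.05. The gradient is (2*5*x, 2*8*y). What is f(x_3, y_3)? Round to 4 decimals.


Gradient descent on f(x,y) = 5*x^2 + 8*y^2.
Starting point: (-2.1913, 4.3215), alpha = 0.05
Step 1: grad_x = 2*5*-2.1913 = -21.913, grad_y = 2*8*4.3215 = 69.144
  x_1 = -2.1913 - 0.05*-21.913 = -1.0957
  y_1 = 4.3215 - 0.05*69.144 = 0.8643
Step 2: grad_x = 2*5*-1.0957 = -10.9565, grad_y = 2*8*0.8643 = 13.8288
  x_2 = -1.0957 - 0.05*-10.9565 = -0.5478
  y_2 = 0.8643 - 0.05*13.8288 = 0.1729
Step 3: grad_x = 2*5*-0.5478 = -5.4783, grad_y = 2*8*0.1729 = 2.7658
  x_3 = -0.5478 - 0.05*-5.4783 = -0.2739
  y_3 = 0.1729 - 0.05*2.7658 = 0.0346
f(-0.2739, 0.0346) = 5*(-0.2739)^2 + 8*0.0346^2 = 0.3847


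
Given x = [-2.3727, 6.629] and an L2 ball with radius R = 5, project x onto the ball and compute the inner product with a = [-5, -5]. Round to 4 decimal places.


Step 1: Compute ||x|| (intermediates to 6 decimals).
||x|| = sqrt((-2.3727)^2 + 6.629^2) = 7.040834
Step 2: Project.
Since ||x|| > R, scale = R/||x|| = 5/7.040834 = 0.710143, proj(x) = scale * x
proj(x) = [-1.684956, 4.707538]
Step 3: Dot product.
a^T * proj(x) = -5*(-1.684956) - 5*4.707538 = -15.1129


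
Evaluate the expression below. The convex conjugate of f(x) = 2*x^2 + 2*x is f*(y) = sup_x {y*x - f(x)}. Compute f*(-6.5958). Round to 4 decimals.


f*(y) = sup_x {y*x - a*x^2 - b*x} = sup_x {(y-b)*x - a*x^2}
FOC: (y - b) - 2a*x = 0 => x* = (y - b)/(2a)
x* = (-6.5958 - 2)/(2*2) = -2.149
f*(-6.5958) = (y-b)^2/(4a) = (-6.5958 - 2)^2/(4*2)
= 73.8878/8 = 9.236


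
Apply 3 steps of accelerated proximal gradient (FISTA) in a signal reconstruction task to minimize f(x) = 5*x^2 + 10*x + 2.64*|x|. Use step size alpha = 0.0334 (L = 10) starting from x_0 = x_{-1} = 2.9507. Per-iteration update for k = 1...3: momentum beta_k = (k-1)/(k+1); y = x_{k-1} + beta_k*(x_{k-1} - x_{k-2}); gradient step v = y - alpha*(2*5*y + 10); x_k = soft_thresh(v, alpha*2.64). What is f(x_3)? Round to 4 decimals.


FISTA on f(x) = 5*x^2 + 10*x + 2.64*|x|
L = 10, alpha = 0.0334
Iteration 1: beta = 0.0, y = 2.9507 + 0.0*(2.9507 - 2.9507) = 2.9507
  grad(y) = 39.507, v = y - alpha*grad = 1.6312
  prox(v) = soft_thresh(1.6312, 0.0882) = 1.543
Iteration 2: beta = 0.3333, y = 1.543 + 0.3333*(1.543 - 2.9507) = 1.0738
  grad(y) = 20.7375, v = y - alpha*grad = 0.3811
  prox(v) = soft_thresh(0.3811, 0.0882) = 0.2929
Iteration 3: beta = 0.5, y = 0.2929 + 0.5*(0.2929 - 1.543) = -0.3321
  grad(y) = 6.6792, v = y - alpha*grad = -0.5552
  prox(v) = soft_thresh(-0.5552, 0.0882) = -0.467
f(x_3) = 5*(-0.467)^2 + 10*(-0.467) + 2.64*|-0.467| = -2.3466


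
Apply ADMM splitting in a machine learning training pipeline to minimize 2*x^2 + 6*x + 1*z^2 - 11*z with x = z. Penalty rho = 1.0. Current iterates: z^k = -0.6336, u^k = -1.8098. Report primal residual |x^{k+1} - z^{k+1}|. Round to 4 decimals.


ADMM iteration with rho = 1.0, z^k = -0.6336, u^k = -1.8098
Step 1: x-update.
Minimize 2*x^2 + 6*x + (1.0/2)*(x + 0.6336 - 1.8098)^2
FOC: (2*2 + 1.0)*x = -6 + 1.0*(-0.6336 + 1.8098)
x^{k+1} = -0.9648
Step 2: z-update.
Minimize 1*z^2 - 11*z + (1.0/2)*(-0.9648 - z - 1.8098)^2
FOC: (2*1 + 1.0)*z = 11 + 1.0*(-0.9648 - 1.8098)
z^{k+1} = 2.7418
Step 3: u-update.
u^{k+1} = -1.8098 - 0.9648 - 2.7418 = -5.5164
Step 4: Primal residual = |-0.9648 - 2.7418| = 3.7066


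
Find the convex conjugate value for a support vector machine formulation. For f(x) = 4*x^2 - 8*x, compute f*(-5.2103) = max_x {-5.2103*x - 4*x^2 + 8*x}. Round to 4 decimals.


f*(y) = sup_x {y*x - a*x^2 - b*x} = sup_x {(y-b)*x - a*x^2}
FOC: (y - b) - 2a*x = 0 => x* = (y - b)/(2a)
x* = (-5.2103 + 8)/(2*4) = 0.3487
f*(-5.2103) = (y-b)^2/(4a) = (-5.2103 + 8)^2/(4*4)
= 7.7824/16 = 0.4864


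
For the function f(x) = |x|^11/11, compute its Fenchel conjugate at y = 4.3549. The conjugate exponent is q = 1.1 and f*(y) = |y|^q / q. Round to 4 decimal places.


The conjugate exponent q satisfies 1/p + 1/q = 1.
p = 11, so q = 11/(11 - 1) = 1.1
|y|^q = 4.3549^1.1 = 5.0452
f*(4.3549) = 5.0452 / 1.1 = 4.5865


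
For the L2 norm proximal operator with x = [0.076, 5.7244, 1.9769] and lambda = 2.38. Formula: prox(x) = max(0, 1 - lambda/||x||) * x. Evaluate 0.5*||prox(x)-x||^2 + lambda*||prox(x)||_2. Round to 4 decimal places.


Step 1: Compute ||x||.
||x|| = 6.0566
Step 2: Compute scaling factor.
scale = max(0, 1 - 2.38/6.0566) = 0.607
Step 3: prox(x) = [0.0461, 3.4749, 1.2001]
||prox(x)|| = 3.6766
Step 4: Proximal objective.
0.5*||prox-x||^2 = 2.8322
lambda*||prox|| = 8.7503
Total = 11.5826


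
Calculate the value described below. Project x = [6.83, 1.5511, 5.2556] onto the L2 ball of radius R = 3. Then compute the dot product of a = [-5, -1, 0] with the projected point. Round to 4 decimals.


Step 1: Compute ||x|| (intermediates to 6 decimals).
||x|| = sqrt(6.83^2 + 1.5511^2 + 5.2556^2) = 8.756491
Step 2: Project.
Since ||x|| > R, scale = R/||x|| = 3/8.756491 = 0.342603, proj(x) = scale * x
proj(x) = [2.339978, 0.531412, 1.800584]
Step 3: Dot product.
a^T * proj(x) = -5*2.339978 - 1*0.531412 + 0*1.800584 = -12.2313


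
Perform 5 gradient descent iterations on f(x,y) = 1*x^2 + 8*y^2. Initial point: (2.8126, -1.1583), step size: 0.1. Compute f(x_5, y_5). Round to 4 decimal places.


Gradient descent on f(x,y) = 1*x^2 + 8*y^2.
Starting point: (2.8126, -1.1583), alpha = 0.1
Step 1: grad_x = 2*1*2.8126 = 5.6252, grad_y = 2*8*-1.1583 = -18.5328
  x_1 = 2.8126 - 0.1*5.6252 = 2.2501
  y_1 = -1.1583 - 0.1*-18.5328 = 0.695
Step 2: grad_x = 2*1*2.2501 = 4.5002, grad_y = 2*8*0.695 = 11.1197
  x_2 = 2.2501 - 0.1*4.5002 = 1.8001
  y_2 = 0.695 - 0.1*11.1197 = -0.417
Step 3: grad_x = 2*1*1.8001 = 3.6001, grad_y = 2*8*-0.417 = -6.6718
  x_3 = 1.8001 - 0.1*3.6001 = 1.4401
  y_3 = -0.417 - 0.1*-6.6718 = 0.2502
Step 4: grad_x = 2*1*1.4401 = 2.8801, grad_y = 2*8*0.2502 = 4.0031
  x_4 = 1.4401 - 0.1*2.8801 = 1.152
  y_4 = 0.2502 - 0.1*4.0031 = -0.1501
Step 5: grad_x = 2*1*1.152 = 2.3041, grad_y = 2*8*-0.1501 = -2.4019
  x_5 = 1.152 - 0.1*2.3041 = 0.9216
  y_5 = -0.1501 - 0.1*-2.4019 = 0.0901
f(0.9216, 0.0901) = 1*0.9216^2 + 8*0.0901^2 = 0.9143


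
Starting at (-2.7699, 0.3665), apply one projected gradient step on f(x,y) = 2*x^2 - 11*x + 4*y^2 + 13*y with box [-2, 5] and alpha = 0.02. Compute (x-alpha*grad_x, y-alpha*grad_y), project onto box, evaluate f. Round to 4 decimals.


Step 1: Compute gradient at (-2.7699, 0.3665).
grad_x = 2*2*-2.7699 - 11 = -22.0796
grad_y = 2*4*0.3665 + 13 = 15.932
Step 2: Gradient step.
x_raw = -2.7699 - 0.02*-22.0796 = -2.3283
y_raw = 0.3665 - 0.02*15.932 = 0.0479
Step 3: Project onto [-2, 5].
x_proj = clip(-2.3283) = -2.0
y_proj = clip(0.0479) = 0.0479
Step 4: Evaluate f.
f(-2.0, 0.0479) = 30.6313


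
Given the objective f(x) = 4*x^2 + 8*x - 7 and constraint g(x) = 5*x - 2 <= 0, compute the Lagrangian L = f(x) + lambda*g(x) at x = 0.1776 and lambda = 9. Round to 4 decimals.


Step 1: Evaluate f(x).
f(0.1776) = 4*0.1776^2 + 8*0.1776 - 7 = -5.453
Step 2: Evaluate g(x).
g(0.1776) = 5*0.1776 - 2 = -1.112
Step 3: Compute Lagrangian.
L = -5.453 + 9*-1.112 = -15.461


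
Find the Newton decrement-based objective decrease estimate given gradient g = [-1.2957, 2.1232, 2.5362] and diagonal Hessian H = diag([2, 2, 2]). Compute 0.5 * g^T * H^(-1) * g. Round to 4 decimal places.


Step 1: H is diagonal, so H^(-1) * g = [-0.6479, 1.0616, 1.2681].
Step 2: g^T H^(-1) g = sum_i g_i^2 / H_ii
  = (-1.2957)^2/2 + (2.1232)^2/2 + (2.5362)^2/2
  = 0.8394 + 2.254 + 3.2162 = 6.3096
Step 3: Objective decrease = 0.5 * g^T H^(-1) g = 3.1548


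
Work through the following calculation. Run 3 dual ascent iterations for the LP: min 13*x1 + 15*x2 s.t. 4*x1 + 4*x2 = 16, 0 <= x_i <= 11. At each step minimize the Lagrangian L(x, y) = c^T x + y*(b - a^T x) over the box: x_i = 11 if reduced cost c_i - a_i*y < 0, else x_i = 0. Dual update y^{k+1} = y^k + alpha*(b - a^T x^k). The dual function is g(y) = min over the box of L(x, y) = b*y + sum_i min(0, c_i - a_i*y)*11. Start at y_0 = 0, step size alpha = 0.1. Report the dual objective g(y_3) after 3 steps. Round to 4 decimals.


Dual ascent for LP: min 13*x1 + 15*x2, 4*x1 + 4*x2 = 16, 0 <= x_i <= 11
Step 1: y^k = 0.0, reduced costs: (13.0, 15.0)
  x^k = (0.0, 0.0), subgradient = b - a^T x = 16.0
  y^{k+1} = 0.0 + 0.1*16.0 = 1.6
Step 2: y^k = 1.6, reduced costs: (6.6, 8.6)
  x^k = (0.0, 0.0), subgradient = b - a^T x = 16.0
  y^{k+1} = 1.6 + 0.1*16.0 = 3.2
Step 3: y^k = 3.2, reduced costs: (0.2, 2.2)
  x^k = (0.0, 0.0), subgradient = b - a^T x = 16.0
  y^{k+1} = 3.2 + 0.1*16.0 = 4.8
Dual objective at y_3 = 4.8: reduced costs (-6.2, -4.2), box minimizer x = (11.0, 11.0)
g(y_3) = b*y + (c1 - a1*y)*x1 + (c2 - a2*y)*x2 = 16*4.8 + (-6.2)*11.0 + (-4.2)*11.0 = 76.8 - 68.2 - 46.2 = -37.6


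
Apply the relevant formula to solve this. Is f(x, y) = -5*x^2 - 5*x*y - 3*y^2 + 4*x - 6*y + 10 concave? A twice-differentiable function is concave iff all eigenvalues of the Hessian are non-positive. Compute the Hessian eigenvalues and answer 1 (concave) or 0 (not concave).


The Hessian of f(x,y) = -5*x^2 - 5*x*y - 3*y^2 + 4*x - 6*y + 10 is:
H = [[-10, -5], [-5, -6]]
Trace = -10 - 6 = -16
Determinant = -10*-6 - (-5)^2 = 35
Discriminant = (-16)^2 - 4*35 = 116.0
Eigenvalues: lambda_1 = -13.3852, lambda_2 = -2.6148
The function is concave.

1


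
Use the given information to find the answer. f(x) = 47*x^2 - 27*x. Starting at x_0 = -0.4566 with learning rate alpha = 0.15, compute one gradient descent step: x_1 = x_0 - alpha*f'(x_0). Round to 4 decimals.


We compute the gradient at x_0 and apply the update.
f'(x) = 94*x - 27
f'(-0.4566) = 94*-0.4566 - 27 = -69.9204
x_1 = -0.4566 - 0.15*-69.9204 = 10.0315


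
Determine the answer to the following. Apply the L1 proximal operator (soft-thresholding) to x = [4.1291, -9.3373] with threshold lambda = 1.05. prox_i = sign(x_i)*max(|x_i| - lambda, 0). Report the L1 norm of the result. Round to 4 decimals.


Soft-thresholding with lambda = 1.05:
prox(4.1291) = sign(4.1291)*max(|4.1291| - 1.05, 0) = 3.0791
prox(-9.3373) = sign(-9.3373)*max(|-9.3373| - 1.05, 0) = -8.2873
prox(x) = [3.0791, -8.2873]
||prox(x)||_1 = 3.0791 + 8.2873 = 11.3664


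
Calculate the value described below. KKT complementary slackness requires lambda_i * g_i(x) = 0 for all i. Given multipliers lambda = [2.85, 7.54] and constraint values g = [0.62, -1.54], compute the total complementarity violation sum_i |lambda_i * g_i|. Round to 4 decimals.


KKT complementary slackness check:
lambda_1 * g_1 = 2.85 * 0.62 = 1.767
lambda_2 * g_2 = 7.54 * -1.54 = -11.6116
Total violation = 1.767 + 11.6116 = 13.3786


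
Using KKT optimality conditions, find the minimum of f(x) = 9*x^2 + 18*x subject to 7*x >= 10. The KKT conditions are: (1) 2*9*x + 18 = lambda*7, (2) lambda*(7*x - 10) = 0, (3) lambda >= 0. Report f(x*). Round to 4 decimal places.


Step 1: Try lambda = 0 (constraint inactive).
x_unc = -18/(2*9) = -1.0
Check: 7*-1.0 = -7.0 < 10 -- violated!
Step 2: Constraint must be active: 7*x = 10
x* = 10/7 = 1.4286 (rounded; the exact value 10/7 is used below)
lambda = (2*9*(10/7) + 18)/7 = 6.2449
Step 3: Compute optimal value.
f(x*) = 9*(10/7)^2 + 18*(10/7) = 44.0816


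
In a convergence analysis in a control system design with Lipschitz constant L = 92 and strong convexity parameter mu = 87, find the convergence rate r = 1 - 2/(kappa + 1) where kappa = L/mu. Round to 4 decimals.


Step 1: Compute the condition number.
kappa = L/mu = 92/87 = 1.0575
Step 2: Compute the convergence rate.
r = 1 - 2/(kappa + 1) = 1 - 2*mu/(L + mu) = (L - mu)/(L + mu) = 5/179 = 0.0279


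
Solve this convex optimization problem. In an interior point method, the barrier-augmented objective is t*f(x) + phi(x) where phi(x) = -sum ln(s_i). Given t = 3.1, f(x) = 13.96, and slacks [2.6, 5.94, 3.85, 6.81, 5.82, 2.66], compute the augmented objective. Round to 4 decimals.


Step 1: Compute log-barrier.
ln values: [0.9555, 1.7817, 1.3481, 1.9184, 1.7613, 0.9783]
phi = -(0.9555 + 1.7817 + 1.3481 + 1.9184 + 1.7613 + 0.9783) = -8.7433
Step 2: Compute augmented objective.
t*f(x) = 3.1*13.96 = 43.276
Total = 43.276 - 8.7433 = 34.5327


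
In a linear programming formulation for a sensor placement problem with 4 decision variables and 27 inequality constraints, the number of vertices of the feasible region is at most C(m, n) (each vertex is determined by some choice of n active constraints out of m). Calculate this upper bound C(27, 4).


Each vertex corresponds to some choice of n active constraints out of m, so the number of vertices is at most C(m, n) = m! / (n!(m-n)!).
m = 27, n = 4
Numerator: 27 * 26 * 25 * 24
Denominator: 4! = 24
C(27, 4) = 17550


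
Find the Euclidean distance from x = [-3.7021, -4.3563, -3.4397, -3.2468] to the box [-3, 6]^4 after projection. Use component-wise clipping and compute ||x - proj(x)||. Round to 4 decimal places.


Project each component onto [-3, 6].
clip(-3.7021) = -3.0, clip(-4.3563) = -3.0, clip(-3.4397) = -3.0, clip(-3.2468) = -3.0
Projection = [-3.0, -3.0, -3.0, -3.0]
Squared diffs: [0.4929, 1.8395, 0.1933, 0.0609]
Distance = sqrt(2.5866) = 1.6083


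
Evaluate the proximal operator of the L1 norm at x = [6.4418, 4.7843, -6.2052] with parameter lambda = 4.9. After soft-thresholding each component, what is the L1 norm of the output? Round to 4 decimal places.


Soft-thresholding with lambda = 4.9:
prox(6.4418) = sign(6.4418)*max(|6.4418| - 4.9, 0) = 1.5418
prox(4.7843) = sign(4.7843)*max(|4.7843| - 4.9, 0) = 0.0
prox(-6.2052) = sign(-6.2052)*max(|-6.2052| - 4.9, 0) = -1.3052
prox(x) = [1.5418, 0.0, -1.3052]
||prox(x)||_1 = 1.5418 + 0.0 + 1.3052 = 2.847


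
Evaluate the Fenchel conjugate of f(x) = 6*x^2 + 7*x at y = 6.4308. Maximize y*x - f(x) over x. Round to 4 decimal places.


f*(y) = sup_x {y*x - a*x^2 - b*x} = sup_x {(y-b)*x - a*x^2}
FOC: (y - b) - 2a*x = 0 => x* = (y - b)/(2a)
x* = (6.4308 - 7)/(2*6) = -0.0474
f*(6.4308) = (y-b)^2/(4a) = (6.4308 - 7)^2/(4*6)
= 0.324/24 = 0.0135


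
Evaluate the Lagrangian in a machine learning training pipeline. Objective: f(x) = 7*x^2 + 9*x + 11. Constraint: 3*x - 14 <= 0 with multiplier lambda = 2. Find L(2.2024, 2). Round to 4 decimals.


Step 1: Evaluate f(x).
f(2.2024) = 7*2.2024^2 + 9*2.2024 + 11 = 64.7756
Step 2: Evaluate g(x).
g(2.2024) = 3*2.2024 - 14 = -7.3928
Step 3: Compute Lagrangian.
L = 64.7756 + 2*-7.3928 = 49.99


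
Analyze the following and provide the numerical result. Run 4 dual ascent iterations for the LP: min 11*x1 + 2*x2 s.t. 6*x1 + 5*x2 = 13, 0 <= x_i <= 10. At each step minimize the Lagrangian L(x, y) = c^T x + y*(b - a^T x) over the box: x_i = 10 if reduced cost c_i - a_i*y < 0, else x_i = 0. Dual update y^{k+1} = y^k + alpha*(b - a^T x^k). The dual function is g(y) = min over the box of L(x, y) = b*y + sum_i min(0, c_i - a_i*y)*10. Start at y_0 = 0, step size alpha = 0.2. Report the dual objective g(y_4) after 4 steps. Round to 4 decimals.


Dual ascent for LP: min 11*x1 + 2*x2, 6*x1 + 5*x2 = 13, 0 <= x_i <= 10
Step 1: y^k = 0.0, reduced costs: (11.0, 2.0)
  x^k = (0.0, 0.0), subgradient = b - a^T x = 13.0
  y^{k+1} = 0.0 + 0.2*13.0 = 2.6
Step 2: y^k = 2.6, reduced costs: (-4.6, -11.0)
  x^k = (10.0, 10.0), subgradient = b - a^T x = -97.0
  y^{k+1} = 2.6 + 0.2*-97.0 = -16.8
Step 3: y^k = -16.8, reduced costs: (111.8, 86.0)
  x^k = (0.0, 0.0), subgradient = b - a^T x = 13.0
  y^{k+1} = -16.8 + 0.2*13.0 = -14.2
Step 4: y^k = -14.2, reduced costs: (96.2, 73.0)
  x^k = (0.0, 0.0), subgradient = b - a^T x = 13.0
  y^{k+1} = -14.2 + 0.2*13.0 = -11.6
Dual objective at y_4 = -11.6: reduced costs (80.6, 60.0), box minimizer x = (0.0, 0.0)
g(y_4) = b*y + (c1 - a1*y)*x1 + (c2 - a2*y)*x2 = 13*(-11.6) + 80.6*0.0 + 60.0*0.0 = -150.8 + 0.0 + 0.0 = -150.8


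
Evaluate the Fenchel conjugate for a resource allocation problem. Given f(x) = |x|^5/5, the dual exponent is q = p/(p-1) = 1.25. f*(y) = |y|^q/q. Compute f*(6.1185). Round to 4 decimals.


The conjugate exponent q satisfies 1/p + 1/q = 1.
p = 5, so q = 5/(5 - 1) = 1.25
|y|^q = 6.1185^1.25 = 9.6229
f*(6.1185) = 9.6229 / 1.25 = 7.6983


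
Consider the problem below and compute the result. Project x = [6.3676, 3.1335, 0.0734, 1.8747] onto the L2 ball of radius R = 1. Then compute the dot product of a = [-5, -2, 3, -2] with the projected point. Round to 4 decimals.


Step 1: Compute ||x|| (intermediates to 6 decimals).
||x|| = sqrt(6.3676^2 + 3.1335^2 + 0.0734^2 + 1.8747^2) = 7.340643
Step 2: Project.
Since ||x|| > R, scale = R/||x|| = 1/7.340643 = 0.136228, proj(x) = scale * x
proj(x) = [0.867445, 0.42687, 0.009999, 0.255387]
Step 3: Dot product.
a^T * proj(x) = -5*0.867445 - 2*0.42687 + 3*0.009999 - 2*0.255387 = -5.6717


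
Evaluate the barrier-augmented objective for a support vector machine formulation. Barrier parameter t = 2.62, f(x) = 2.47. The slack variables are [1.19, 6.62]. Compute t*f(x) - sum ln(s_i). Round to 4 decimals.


Step 1: Compute log-barrier.
ln values: [0.174, 1.8901]
phi = -(0.174 + 1.8901) = -2.064
Step 2: Compute augmented objective.
t*f(x) = 2.62*2.47 = 6.4714
Total = 6.4714 - 2.064 = 4.4074


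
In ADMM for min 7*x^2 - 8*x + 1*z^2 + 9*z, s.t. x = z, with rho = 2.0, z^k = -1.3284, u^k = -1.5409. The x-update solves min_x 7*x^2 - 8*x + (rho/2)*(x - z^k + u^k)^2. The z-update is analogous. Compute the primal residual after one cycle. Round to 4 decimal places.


ADMM iteration with rho = 2.0, z^k = -1.3284, u^k = -1.5409
Step 1: x-update.
Minimize 7*x^2 - 8*x + (2.0/2)*(x + 1.3284 - 1.5409)^2
FOC: (2*7 + 2.0)*x = 8 + 2.0*(-1.3284 + 1.5409)
x^{k+1} = 0.5266
Step 2: z-update.
Minimize 1*z^2 + 9*z + (2.0/2)*(0.5266 - z - 1.5409)^2
FOC: (2*1 + 2.0)*z = -9 + 2.0*(0.5266 - 1.5409)
z^{k+1} = -2.7572
Step 3: u-update.
u^{k+1} = -1.5409 + 0.5266 + 2.7572 = 1.7428
Step 4: Primal residual = |0.5266 + 2.7572| = 3.2837


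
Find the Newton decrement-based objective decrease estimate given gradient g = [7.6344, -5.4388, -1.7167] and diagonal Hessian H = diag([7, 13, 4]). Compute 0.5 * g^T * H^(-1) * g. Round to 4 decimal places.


Step 1: H is diagonal, so H^(-1) * g = [1.0906, -0.4184, -0.4292].
Step 2: g^T H^(-1) g = sum_i g_i^2 / H_ii
  = (7.6344)^2/7 + (-5.4388)^2/13 + (-1.7167)^2/4
  = 8.3263 + 2.2754 + 0.7368 = 11.3385
Step 3: Objective decrease = 0.5 * g^T H^(-1) g = 5.6692


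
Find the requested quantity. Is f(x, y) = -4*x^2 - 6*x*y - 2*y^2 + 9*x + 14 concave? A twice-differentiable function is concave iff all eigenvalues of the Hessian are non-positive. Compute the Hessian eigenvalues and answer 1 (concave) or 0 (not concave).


The Hessian of f(x,y) = -4*x^2 - 6*x*y - 2*y^2 + 9*x + 14 is:
H = [[-8, -6], [-6, -4]]
Trace = -8 - 4 = -12
Determinant = -8*-4 - (-6)^2 = -4
Discriminant = (-12)^2 - 4*-4 = 160.0
Eigenvalues: lambda_1 = -12.3246, lambda_2 = 0.3246
The function is not concave.

0


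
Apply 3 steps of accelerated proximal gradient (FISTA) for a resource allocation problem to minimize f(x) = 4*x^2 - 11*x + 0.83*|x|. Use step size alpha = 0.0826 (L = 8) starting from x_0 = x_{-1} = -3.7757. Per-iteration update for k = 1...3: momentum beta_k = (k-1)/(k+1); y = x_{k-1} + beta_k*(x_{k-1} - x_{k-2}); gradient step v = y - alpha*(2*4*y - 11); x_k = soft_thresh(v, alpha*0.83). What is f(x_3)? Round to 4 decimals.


FISTA on f(x) = 4*x^2 - 11*x + 0.83*|x|
L = 8, alpha = 0.0826
Iteration 1: beta = 0.0, y = -3.7757 + 0.0*(-3.7757 + 3.7757) = -3.7757
  grad(y) = -41.2056, v = y - alpha*grad = -0.3721
  prox(v) = soft_thresh(-0.3721, 0.0686) = -0.3036
Iteration 2: beta = 0.3333, y = -0.3036 + 0.3333*(-0.3036 + 3.7757) = 0.8538
  grad(y) = -4.1694, v = y - alpha*grad = 1.1982
  prox(v) = soft_thresh(1.1982, 0.0686) = 1.1297
Iteration 3: beta = 0.5, y = 1.1297 + 0.5*(1.1297 + 0.3036) = 1.8463
  grad(y) = 3.7701, v = y - alpha*grad = 1.5349
  prox(v) = soft_thresh(1.5349, 0.0686) = 1.4663
f(x_3) = 4*1.4663^2 - 11*1.4663 + 0.83*|1.4663| = -6.3121


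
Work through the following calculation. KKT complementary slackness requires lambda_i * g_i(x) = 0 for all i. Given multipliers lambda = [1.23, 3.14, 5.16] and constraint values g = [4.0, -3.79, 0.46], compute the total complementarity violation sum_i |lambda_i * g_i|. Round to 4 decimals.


KKT complementary slackness check:
lambda_1 * g_1 = 1.23 * 4.0 = 4.92
lambda_2 * g_2 = 3.14 * -3.79 = -11.9006
lambda_3 * g_3 = 5.16 * 0.46 = 2.3736
Total violation = 4.92 + 11.9006 + 2.3736 = 19.1942


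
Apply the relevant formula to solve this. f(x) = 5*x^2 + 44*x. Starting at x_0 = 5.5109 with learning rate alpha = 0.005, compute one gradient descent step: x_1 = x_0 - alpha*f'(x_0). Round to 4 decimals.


We compute the gradient at x_0 and apply the update.
f'(x) = 10*x + 44
f'(5.5109) = 10*5.5109 + 44 = 99.109
x_1 = 5.5109 - 0.005*99.109 = 5.0154


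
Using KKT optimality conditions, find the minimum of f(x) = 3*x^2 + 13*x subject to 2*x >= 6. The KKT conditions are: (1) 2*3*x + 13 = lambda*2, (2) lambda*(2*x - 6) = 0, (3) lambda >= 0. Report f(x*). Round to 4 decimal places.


Step 1: Try lambda = 0 (constraint inactive).
x_unc = -13/(2*3) = -2.1667
Check: 2*-2.1667 = -4.3334 < 6 -- violated!
Step 2: Constraint must be active: 2*x = 6
x* = 6/2 = 3.0
lambda = (2*3*3.0 + 13)/2 = 15.5
Step 3: Compute optimal value.
f(x*) = 3*3.0^2 + 13*3.0 = 66.0


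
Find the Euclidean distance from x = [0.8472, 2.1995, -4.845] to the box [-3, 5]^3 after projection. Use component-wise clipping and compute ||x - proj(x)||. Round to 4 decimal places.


Project each component onto [-3, 5].
clip(0.8472) = 0.8472, clip(2.1995) = 2.1995, clip(-4.845) = -3.0
Projection = [0.8472, 2.1995, -3.0]
Squared diffs: [0.0, 0.0, 3.404]
Distance = sqrt(3.404) = 1.845


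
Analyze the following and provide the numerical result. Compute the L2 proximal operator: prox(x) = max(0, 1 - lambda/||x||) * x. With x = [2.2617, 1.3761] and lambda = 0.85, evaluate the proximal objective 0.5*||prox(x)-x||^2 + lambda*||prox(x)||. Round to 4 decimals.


Step 1: Compute ||x||.
||x|| = 2.6474
Step 2: Compute scaling factor.
scale = max(0, 1 - 0.85/2.6474) = 0.6789
Step 3: prox(x) = [1.5355, 0.9343]
||prox(x)|| = 1.7974
Step 4: Proximal objective.
0.5*||prox-x||^2 = 0.3613
lambda*||prox|| = 1.5278
Total = 1.8891


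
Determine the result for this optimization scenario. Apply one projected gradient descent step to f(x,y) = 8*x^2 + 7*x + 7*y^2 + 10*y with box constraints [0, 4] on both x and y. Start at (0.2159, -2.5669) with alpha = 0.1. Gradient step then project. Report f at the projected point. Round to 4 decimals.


Step 1: Compute gradient at (0.2159, -2.5669).
grad_x = 2*8*0.2159 + 7 = 10.4544
grad_y = 2*7*-2.5669 + 10 = -25.9366
Step 2: Gradient step.
x_raw = 0.2159 - 0.1*10.4544 = -0.8295
y_raw = -2.5669 - 0.1*-25.9366 = 0.0268
Step 3: Project onto [0, 4].
x_proj = clip(-0.8295) = 0.0
y_proj = clip(0.0268) = 0.0268
Step 4: Evaluate f.
f(0.0, 0.0268) = 0.2726


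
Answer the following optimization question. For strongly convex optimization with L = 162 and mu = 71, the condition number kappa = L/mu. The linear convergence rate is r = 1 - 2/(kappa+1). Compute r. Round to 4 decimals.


Step 1: Compute the condition number.
kappa = L/mu = 162/71 = 2.2817
Step 2: Compute the convergence rate.
r = 1 - 2/(kappa + 1) = 1 - 2*mu/(L + mu) = (L - mu)/(L + mu) = 91/233 = 0.3906


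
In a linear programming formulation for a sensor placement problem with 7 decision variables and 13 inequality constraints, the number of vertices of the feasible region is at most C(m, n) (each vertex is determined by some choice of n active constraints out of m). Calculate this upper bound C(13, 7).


Each vertex corresponds to some choice of n active constraints out of m, so the number of vertices is at most C(m, n) = m! / (n!(m-n)!).
m = 13, n = 7
Numerator: 13 * 12 * 11 * 10 * 9 * 8 * 7
Denominator: 7! = 5040
C(13, 7) = 1716


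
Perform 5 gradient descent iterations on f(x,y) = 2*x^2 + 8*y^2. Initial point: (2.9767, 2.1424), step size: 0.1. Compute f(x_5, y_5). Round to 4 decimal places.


Gradient descent on f(x,y) = 2*x^2 + 8*y^2.
Starting point: (2.9767, 2.1424), alpha = 0.1
Step 1: grad_x = 2*2*2.9767 = 11.9068, grad_y = 2*8*2.1424 = 34.2784
  x_1 = 2.9767 - 0.1*11.9068 = 1.786
  y_1 = 2.1424 - 0.1*34.2784 = -1.2854
Step 2: grad_x = 2*2*1.786 = 7.1441, grad_y = 2*8*-1.2854 = -20.567
  x_2 = 1.786 - 0.1*7.1441 = 1.0716
  y_2 = -1.2854 - 0.1*-20.567 = 0.7713
Step 3: grad_x = 2*2*1.0716 = 4.2864, grad_y = 2*8*0.7713 = 12.3402
  x_3 = 1.0716 - 0.1*4.2864 = 0.643
  y_3 = 0.7713 - 0.1*12.3402 = -0.4628
Step 4: grad_x = 2*2*0.643 = 2.5719, grad_y = 2*8*-0.4628 = -7.4041
  x_4 = 0.643 - 0.1*2.5719 = 0.3858
  y_4 = -0.4628 - 0.1*-7.4041 = 0.2777
Step 5: grad_x = 2*2*0.3858 = 1.5431, grad_y = 2*8*0.2777 = 4.4425
  x_5 = 0.3858 - 0.1*1.5431 = 0.2315
  y_5 = 0.2777 - 0.1*4.4425 = -0.1666
f(0.2315, -0.1666) = 2*0.2315^2 + 8*(-0.1666)^2 = 0.3292
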